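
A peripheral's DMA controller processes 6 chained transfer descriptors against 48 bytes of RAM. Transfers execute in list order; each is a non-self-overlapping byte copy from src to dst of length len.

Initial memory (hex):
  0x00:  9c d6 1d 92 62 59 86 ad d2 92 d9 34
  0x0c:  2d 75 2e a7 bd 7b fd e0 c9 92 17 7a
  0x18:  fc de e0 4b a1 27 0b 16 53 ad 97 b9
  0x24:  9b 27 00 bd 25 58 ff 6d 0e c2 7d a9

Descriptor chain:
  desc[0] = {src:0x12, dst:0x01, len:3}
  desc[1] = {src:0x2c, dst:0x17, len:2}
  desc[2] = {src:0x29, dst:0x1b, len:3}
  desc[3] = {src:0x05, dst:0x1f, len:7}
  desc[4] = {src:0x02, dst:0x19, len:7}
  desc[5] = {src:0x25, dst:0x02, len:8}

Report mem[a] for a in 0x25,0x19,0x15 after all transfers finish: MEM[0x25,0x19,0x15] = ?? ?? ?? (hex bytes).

MEM[0x25,0x19,0x15] = 34 e0 92

  after D0: wrote 3B at 0x01 = fde0c9
  after D1: wrote 2B at 0x17 = 0ec2
  after D2: wrote 3B at 0x1b = 58ff6d
  after D3: wrote 7B at 0x1f = 5986add292d934
  after D4: wrote 7B at 0x19 = e0c9625986add2
  after D5: wrote 8B at 0x02 = 3400bd2558ff6d0e
query mem[0x25]=0x34, mem[0x19]=0xe0, mem[0x15]=0x92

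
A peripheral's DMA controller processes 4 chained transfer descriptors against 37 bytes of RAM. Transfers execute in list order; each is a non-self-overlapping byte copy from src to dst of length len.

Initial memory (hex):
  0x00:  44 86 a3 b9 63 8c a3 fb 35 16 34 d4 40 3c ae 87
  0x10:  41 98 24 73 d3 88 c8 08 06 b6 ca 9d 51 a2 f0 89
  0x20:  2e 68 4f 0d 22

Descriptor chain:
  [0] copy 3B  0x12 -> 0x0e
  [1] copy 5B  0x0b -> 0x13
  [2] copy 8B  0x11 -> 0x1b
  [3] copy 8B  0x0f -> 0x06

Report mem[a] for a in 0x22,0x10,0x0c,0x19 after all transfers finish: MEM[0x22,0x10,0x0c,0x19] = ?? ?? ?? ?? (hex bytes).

MEM[0x22,0x10,0x0c,0x19] = 06 d3 3c b6

D0: mem[0x0e..0x10] <- [24 73 d3]
D1: mem[0x13..0x17] <- [d4 40 3c 24 73]
D2: mem[0x1b..0x22] <- [98 24 d4 40 3c 24 73 06]
D3: mem[0x06..0x0d] <- [73 d3 98 24 d4 40 3c 24]
query mem[0x22]=0x06, mem[0x10]=0xd3, mem[0x0c]=0x3c, mem[0x19]=0xb6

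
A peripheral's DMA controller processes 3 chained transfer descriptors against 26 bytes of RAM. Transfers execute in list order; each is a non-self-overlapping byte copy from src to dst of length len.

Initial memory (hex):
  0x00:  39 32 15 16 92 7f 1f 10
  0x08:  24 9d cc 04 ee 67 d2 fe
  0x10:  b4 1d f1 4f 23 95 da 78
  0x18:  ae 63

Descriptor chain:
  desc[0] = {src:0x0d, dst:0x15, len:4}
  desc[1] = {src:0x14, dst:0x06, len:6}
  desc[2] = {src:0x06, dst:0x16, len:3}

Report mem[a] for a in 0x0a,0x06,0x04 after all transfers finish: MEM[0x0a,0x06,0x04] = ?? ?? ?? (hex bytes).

MEM[0x0a,0x06,0x04] = b4 23 92

[0] 0x0d->0x15 len=4 : 67 d2 fe b4
[1] 0x14->0x06 len=6 : 23 67 d2 fe b4 63
[2] 0x06->0x16 len=3 : 23 67 d2
query mem[0x0a]=0xb4, mem[0x06]=0x23, mem[0x04]=0x92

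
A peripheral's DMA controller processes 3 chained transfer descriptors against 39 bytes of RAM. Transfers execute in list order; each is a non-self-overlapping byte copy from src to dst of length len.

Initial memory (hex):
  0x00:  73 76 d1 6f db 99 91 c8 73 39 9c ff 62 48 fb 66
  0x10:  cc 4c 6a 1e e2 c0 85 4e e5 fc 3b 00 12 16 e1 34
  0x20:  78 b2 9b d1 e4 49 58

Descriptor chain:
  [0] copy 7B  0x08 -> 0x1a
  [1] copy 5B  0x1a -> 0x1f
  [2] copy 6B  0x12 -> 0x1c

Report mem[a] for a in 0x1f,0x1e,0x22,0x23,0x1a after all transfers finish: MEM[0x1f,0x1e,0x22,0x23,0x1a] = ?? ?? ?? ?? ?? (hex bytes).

D0: mem[0x1a..0x20] <- [73 39 9c ff 62 48 fb]
D1: mem[0x1f..0x23] <- [73 39 9c ff 62]
D2: mem[0x1c..0x21] <- [6a 1e e2 c0 85 4e]
query mem[0x1f]=0xc0, mem[0x1e]=0xe2, mem[0x22]=0xff, mem[0x23]=0x62, mem[0x1a]=0x73

MEM[0x1f,0x1e,0x22,0x23,0x1a] = c0 e2 ff 62 73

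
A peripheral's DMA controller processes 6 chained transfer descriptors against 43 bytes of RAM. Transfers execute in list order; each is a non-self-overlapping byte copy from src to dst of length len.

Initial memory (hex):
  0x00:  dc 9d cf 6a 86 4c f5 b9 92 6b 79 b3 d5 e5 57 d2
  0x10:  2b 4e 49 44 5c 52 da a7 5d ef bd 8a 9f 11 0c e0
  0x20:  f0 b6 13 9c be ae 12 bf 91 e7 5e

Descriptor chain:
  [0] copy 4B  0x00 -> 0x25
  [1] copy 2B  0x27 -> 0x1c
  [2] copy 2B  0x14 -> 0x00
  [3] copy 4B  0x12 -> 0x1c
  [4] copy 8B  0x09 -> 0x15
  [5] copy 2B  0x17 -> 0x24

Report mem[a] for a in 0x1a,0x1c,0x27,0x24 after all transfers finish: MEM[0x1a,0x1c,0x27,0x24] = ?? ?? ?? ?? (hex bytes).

D0: mem[0x25..0x28] <- [dc 9d cf 6a]
D1: mem[0x1c..0x1d] <- [cf 6a]
D2: mem[0x00..0x01] <- [5c 52]
D3: mem[0x1c..0x1f] <- [49 44 5c 52]
D4: mem[0x15..0x1c] <- [6b 79 b3 d5 e5 57 d2 2b]
D5: mem[0x24..0x25] <- [b3 d5]
query mem[0x1a]=0x57, mem[0x1c]=0x2b, mem[0x27]=0xcf, mem[0x24]=0xb3

MEM[0x1a,0x1c,0x27,0x24] = 57 2b cf b3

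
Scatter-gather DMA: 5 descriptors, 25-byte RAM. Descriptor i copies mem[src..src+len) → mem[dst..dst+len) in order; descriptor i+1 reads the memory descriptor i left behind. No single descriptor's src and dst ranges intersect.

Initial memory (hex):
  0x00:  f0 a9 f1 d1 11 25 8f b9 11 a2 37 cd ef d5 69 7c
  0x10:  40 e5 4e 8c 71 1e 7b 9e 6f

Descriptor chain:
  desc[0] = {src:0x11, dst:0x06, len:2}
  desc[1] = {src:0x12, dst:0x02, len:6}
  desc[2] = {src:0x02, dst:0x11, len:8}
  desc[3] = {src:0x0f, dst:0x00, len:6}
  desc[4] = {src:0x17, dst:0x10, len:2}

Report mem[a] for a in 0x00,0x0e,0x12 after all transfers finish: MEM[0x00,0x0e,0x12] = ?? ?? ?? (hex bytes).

  after D0: wrote 2B at 0x06 = e54e
  after D1: wrote 6B at 0x02 = 4e8c711e7b9e
  after D2: wrote 8B at 0x11 = 4e8c711e7b9e11a2
  after D3: wrote 6B at 0x00 = 7c404e8c711e
  after D4: wrote 2B at 0x10 = 11a2
query mem[0x00]=0x7c, mem[0x0e]=0x69, mem[0x12]=0x8c

MEM[0x00,0x0e,0x12] = 7c 69 8c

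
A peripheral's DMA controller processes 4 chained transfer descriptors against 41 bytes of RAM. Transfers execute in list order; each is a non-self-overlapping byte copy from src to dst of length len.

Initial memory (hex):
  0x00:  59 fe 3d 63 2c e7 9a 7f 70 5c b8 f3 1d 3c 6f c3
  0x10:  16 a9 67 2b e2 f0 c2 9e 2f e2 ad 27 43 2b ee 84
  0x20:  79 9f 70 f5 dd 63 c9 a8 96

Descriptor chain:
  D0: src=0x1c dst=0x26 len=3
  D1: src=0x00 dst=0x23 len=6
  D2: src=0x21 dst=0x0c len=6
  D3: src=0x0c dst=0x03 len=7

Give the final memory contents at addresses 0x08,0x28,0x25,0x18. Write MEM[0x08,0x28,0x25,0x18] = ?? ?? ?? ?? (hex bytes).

MEM[0x08,0x28,0x25,0x18] = 63 e7 3d 2f

D0: mem[0x26..0x28] <- [43 2b ee]
D1: mem[0x23..0x28] <- [59 fe 3d 63 2c e7]
D2: mem[0x0c..0x11] <- [9f 70 59 fe 3d 63]
D3: mem[0x03..0x09] <- [9f 70 59 fe 3d 63 67]
query mem[0x08]=0x63, mem[0x28]=0xe7, mem[0x25]=0x3d, mem[0x18]=0x2f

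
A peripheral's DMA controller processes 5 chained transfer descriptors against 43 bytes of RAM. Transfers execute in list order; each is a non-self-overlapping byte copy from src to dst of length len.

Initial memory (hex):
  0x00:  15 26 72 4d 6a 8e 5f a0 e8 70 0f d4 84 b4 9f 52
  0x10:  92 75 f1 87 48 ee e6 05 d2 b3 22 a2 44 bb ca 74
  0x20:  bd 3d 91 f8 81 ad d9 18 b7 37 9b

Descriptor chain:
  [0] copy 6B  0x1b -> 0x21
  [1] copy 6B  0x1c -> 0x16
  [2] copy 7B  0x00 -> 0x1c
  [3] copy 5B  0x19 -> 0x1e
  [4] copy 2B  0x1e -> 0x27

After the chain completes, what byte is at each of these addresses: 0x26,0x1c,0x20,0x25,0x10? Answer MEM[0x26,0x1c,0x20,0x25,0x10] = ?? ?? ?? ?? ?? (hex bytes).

[0] 0x1b->0x21 len=6 : a2 44 bb ca 74 bd
[1] 0x1c->0x16 len=6 : 44 bb ca 74 bd a2
[2] 0x00->0x1c len=7 : 15 26 72 4d 6a 8e 5f
[3] 0x19->0x1e len=5 : 74 bd a2 15 26
[4] 0x1e->0x27 len=2 : 74 bd
query mem[0x26]=0xbd, mem[0x1c]=0x15, mem[0x20]=0xa2, mem[0x25]=0x74, mem[0x10]=0x92

MEM[0x26,0x1c,0x20,0x25,0x10] = bd 15 a2 74 92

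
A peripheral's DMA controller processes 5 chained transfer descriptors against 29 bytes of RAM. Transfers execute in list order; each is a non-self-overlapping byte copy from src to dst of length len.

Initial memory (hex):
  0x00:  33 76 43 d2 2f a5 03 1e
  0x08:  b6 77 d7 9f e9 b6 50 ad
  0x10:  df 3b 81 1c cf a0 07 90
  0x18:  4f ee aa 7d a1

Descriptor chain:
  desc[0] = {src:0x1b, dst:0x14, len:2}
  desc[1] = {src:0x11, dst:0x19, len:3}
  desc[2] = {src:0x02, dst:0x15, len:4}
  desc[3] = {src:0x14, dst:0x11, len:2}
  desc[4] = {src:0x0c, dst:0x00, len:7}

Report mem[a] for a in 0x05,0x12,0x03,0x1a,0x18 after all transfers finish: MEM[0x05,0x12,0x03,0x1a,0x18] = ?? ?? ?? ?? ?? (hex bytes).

MEM[0x05,0x12,0x03,0x1a,0x18] = 7d 43 ad 81 a5

#0 dst[0x14+2] := {0x7d,0xa1}
#1 dst[0x19+3] := {0x3b,0x81,0x1c}
#2 dst[0x15+4] := {0x43,0xd2,0x2f,0xa5}
#3 dst[0x11+2] := {0x7d,0x43}
#4 dst[0x00+7] := {0xe9,0xb6,0x50,0xad,0xdf,0x7d,0x43}
query mem[0x05]=0x7d, mem[0x12]=0x43, mem[0x03]=0xad, mem[0x1a]=0x81, mem[0x18]=0xa5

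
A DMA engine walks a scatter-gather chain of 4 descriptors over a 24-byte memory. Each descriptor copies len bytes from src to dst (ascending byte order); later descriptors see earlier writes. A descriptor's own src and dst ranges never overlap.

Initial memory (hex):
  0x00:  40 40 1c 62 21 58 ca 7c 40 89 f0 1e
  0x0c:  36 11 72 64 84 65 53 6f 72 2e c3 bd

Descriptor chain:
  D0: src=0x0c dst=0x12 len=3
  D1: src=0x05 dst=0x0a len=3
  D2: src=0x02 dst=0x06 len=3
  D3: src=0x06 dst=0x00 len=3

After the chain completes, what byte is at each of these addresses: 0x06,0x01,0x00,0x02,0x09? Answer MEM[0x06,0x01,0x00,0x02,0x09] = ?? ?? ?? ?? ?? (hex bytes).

MEM[0x06,0x01,0x00,0x02,0x09] = 1c 62 1c 21 89

[0] 0x0c->0x12 len=3 : 36 11 72
[1] 0x05->0x0a len=3 : 58 ca 7c
[2] 0x02->0x06 len=3 : 1c 62 21
[3] 0x06->0x00 len=3 : 1c 62 21
query mem[0x06]=0x1c, mem[0x01]=0x62, mem[0x00]=0x1c, mem[0x02]=0x21, mem[0x09]=0x89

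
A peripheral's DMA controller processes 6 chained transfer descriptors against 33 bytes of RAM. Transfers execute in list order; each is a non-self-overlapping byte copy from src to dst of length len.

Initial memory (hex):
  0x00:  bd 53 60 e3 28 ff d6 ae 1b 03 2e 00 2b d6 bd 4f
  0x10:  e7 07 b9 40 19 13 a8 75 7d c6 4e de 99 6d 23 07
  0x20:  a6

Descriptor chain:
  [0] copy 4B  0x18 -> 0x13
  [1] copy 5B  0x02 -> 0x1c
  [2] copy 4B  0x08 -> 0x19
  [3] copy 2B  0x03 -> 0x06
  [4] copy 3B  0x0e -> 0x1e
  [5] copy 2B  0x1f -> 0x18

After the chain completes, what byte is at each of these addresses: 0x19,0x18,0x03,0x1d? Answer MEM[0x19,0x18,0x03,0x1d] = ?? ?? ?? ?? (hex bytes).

[0] 0x18->0x13 len=4 : 7d c6 4e de
[1] 0x02->0x1c len=5 : 60 e3 28 ff d6
[2] 0x08->0x19 len=4 : 1b 03 2e 00
[3] 0x03->0x06 len=2 : e3 28
[4] 0x0e->0x1e len=3 : bd 4f e7
[5] 0x1f->0x18 len=2 : 4f e7
query mem[0x19]=0xe7, mem[0x18]=0x4f, mem[0x03]=0xe3, mem[0x1d]=0xe3

MEM[0x19,0x18,0x03,0x1d] = e7 4f e3 e3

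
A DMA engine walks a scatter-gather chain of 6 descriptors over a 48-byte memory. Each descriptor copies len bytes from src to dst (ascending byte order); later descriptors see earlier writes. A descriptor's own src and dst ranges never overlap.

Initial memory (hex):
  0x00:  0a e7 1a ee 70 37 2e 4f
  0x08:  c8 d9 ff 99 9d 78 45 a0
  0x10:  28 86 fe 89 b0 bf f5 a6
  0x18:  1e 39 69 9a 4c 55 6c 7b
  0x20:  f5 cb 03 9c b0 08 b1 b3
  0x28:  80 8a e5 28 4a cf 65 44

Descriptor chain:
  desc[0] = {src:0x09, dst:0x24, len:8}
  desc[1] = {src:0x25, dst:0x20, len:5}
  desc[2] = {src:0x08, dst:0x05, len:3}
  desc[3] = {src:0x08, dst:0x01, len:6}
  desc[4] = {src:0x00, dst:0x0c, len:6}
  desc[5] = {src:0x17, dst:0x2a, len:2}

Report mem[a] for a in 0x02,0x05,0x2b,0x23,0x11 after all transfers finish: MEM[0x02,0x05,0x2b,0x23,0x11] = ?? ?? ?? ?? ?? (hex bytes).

#0 dst[0x24+8] := {0xd9,0xff,0x99,0x9d,0x78,0x45,0xa0,0x28}
#1 dst[0x20+5] := {0xff,0x99,0x9d,0x78,0x45}
#2 dst[0x05+3] := {0xc8,0xd9,0xff}
#3 dst[0x01+6] := {0xc8,0xd9,0xff,0x99,0x9d,0x78}
#4 dst[0x0c+6] := {0x0a,0xc8,0xd9,0xff,0x99,0x9d}
#5 dst[0x2a+2] := {0xa6,0x1e}
query mem[0x02]=0xd9, mem[0x05]=0x9d, mem[0x2b]=0x1e, mem[0x23]=0x78, mem[0x11]=0x9d

MEM[0x02,0x05,0x2b,0x23,0x11] = d9 9d 1e 78 9d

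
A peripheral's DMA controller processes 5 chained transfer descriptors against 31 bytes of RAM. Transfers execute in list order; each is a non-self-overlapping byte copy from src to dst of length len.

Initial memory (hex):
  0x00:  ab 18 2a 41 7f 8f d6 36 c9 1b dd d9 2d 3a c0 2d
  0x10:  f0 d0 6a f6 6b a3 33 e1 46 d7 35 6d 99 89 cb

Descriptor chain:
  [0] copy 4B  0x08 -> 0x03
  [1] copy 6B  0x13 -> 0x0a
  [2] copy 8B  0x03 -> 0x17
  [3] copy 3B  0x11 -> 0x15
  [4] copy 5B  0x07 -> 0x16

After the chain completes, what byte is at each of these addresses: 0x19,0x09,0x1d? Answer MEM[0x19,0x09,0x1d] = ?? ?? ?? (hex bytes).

D0: mem[0x03..0x06] <- [c9 1b dd d9]
D1: mem[0x0a..0x0f] <- [f6 6b a3 33 e1 46]
D2: mem[0x17..0x1e] <- [c9 1b dd d9 36 c9 1b f6]
D3: mem[0x15..0x17] <- [d0 6a f6]
D4: mem[0x16..0x1a] <- [36 c9 1b f6 6b]
query mem[0x19]=0xf6, mem[0x09]=0x1b, mem[0x1d]=0x1b

MEM[0x19,0x09,0x1d] = f6 1b 1b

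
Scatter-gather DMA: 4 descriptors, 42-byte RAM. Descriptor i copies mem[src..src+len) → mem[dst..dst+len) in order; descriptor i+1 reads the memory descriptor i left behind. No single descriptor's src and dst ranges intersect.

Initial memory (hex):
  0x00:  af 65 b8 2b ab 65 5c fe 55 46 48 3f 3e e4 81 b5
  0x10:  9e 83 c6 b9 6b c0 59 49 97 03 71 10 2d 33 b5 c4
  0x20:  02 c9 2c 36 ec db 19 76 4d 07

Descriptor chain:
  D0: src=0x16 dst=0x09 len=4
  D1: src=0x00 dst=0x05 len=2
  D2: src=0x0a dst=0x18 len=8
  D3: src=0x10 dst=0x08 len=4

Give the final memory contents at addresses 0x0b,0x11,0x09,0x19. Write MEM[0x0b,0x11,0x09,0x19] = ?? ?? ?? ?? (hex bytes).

D0: mem[0x09..0x0c] <- [59 49 97 03]
D1: mem[0x05..0x06] <- [af 65]
D2: mem[0x18..0x1f] <- [49 97 03 e4 81 b5 9e 83]
D3: mem[0x08..0x0b] <- [9e 83 c6 b9]
query mem[0x0b]=0xb9, mem[0x11]=0x83, mem[0x09]=0x83, mem[0x19]=0x97

MEM[0x0b,0x11,0x09,0x19] = b9 83 83 97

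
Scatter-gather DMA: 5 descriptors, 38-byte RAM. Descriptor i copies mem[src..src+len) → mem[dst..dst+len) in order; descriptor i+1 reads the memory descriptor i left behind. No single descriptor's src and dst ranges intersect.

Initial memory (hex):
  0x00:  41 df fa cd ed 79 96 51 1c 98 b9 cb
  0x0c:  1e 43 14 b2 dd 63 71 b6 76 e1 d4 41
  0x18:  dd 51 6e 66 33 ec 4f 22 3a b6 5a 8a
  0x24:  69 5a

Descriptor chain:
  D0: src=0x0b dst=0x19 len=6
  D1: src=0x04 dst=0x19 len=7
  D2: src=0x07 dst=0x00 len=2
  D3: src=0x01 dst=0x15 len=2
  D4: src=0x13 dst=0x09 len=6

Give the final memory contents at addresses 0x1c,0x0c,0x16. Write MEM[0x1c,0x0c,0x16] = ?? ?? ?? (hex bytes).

MEM[0x1c,0x0c,0x16] = 51 fa fa

#0 dst[0x19+6] := {0xcb,0x1e,0x43,0x14,0xb2,0xdd}
#1 dst[0x19+7] := {0xed,0x79,0x96,0x51,0x1c,0x98,0xb9}
#2 dst[0x00+2] := {0x51,0x1c}
#3 dst[0x15+2] := {0x1c,0xfa}
#4 dst[0x09+6] := {0xb6,0x76,0x1c,0xfa,0x41,0xdd}
query mem[0x1c]=0x51, mem[0x0c]=0xfa, mem[0x16]=0xfa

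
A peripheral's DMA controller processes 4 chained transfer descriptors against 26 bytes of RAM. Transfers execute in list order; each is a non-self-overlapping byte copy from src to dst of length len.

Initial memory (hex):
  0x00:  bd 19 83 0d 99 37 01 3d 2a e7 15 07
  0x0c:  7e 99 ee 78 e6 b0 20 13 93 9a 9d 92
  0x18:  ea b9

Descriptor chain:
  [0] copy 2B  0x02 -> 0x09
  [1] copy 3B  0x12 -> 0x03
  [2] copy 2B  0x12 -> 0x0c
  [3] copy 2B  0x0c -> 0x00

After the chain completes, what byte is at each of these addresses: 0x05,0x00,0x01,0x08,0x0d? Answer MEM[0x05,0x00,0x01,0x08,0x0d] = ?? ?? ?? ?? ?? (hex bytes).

  after D0: wrote 2B at 0x09 = 830d
  after D1: wrote 3B at 0x03 = 201393
  after D2: wrote 2B at 0x0c = 2013
  after D3: wrote 2B at 0x00 = 2013
query mem[0x05]=0x93, mem[0x00]=0x20, mem[0x01]=0x13, mem[0x08]=0x2a, mem[0x0d]=0x13

MEM[0x05,0x00,0x01,0x08,0x0d] = 93 20 13 2a 13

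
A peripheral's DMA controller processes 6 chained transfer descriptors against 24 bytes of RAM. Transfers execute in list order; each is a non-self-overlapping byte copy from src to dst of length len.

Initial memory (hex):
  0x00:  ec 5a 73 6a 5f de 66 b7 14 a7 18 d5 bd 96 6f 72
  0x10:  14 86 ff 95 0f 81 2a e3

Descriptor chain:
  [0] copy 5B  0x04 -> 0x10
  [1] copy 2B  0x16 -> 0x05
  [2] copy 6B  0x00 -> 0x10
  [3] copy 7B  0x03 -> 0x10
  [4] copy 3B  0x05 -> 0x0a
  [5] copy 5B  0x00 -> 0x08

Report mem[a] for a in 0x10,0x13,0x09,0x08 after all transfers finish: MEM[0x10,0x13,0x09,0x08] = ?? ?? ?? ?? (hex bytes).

#0 dst[0x10+5] := {0x5f,0xde,0x66,0xb7,0x14}
#1 dst[0x05+2] := {0x2a,0xe3}
#2 dst[0x10+6] := {0xec,0x5a,0x73,0x6a,0x5f,0x2a}
#3 dst[0x10+7] := {0x6a,0x5f,0x2a,0xe3,0xb7,0x14,0xa7}
#4 dst[0x0a+3] := {0x2a,0xe3,0xb7}
#5 dst[0x08+5] := {0xec,0x5a,0x73,0x6a,0x5f}
query mem[0x10]=0x6a, mem[0x13]=0xe3, mem[0x09]=0x5a, mem[0x08]=0xec

MEM[0x10,0x13,0x09,0x08] = 6a e3 5a ec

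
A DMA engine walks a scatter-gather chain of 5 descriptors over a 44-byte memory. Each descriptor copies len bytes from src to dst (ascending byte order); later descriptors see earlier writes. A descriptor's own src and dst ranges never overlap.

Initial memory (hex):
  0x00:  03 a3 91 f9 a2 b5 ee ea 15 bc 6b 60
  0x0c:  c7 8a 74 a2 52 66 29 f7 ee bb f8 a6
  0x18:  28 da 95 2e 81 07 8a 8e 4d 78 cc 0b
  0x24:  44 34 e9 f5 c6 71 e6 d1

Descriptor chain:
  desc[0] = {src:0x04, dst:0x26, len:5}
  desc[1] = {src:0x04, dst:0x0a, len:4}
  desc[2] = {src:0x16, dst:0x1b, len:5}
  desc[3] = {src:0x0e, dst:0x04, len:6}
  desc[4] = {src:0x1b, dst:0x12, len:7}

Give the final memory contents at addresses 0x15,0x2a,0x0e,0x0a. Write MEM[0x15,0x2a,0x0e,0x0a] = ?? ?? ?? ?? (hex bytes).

MEM[0x15,0x2a,0x0e,0x0a] = da 15 74 a2

[0] 0x04->0x26 len=5 : a2 b5 ee ea 15
[1] 0x04->0x0a len=4 : a2 b5 ee ea
[2] 0x16->0x1b len=5 : f8 a6 28 da 95
[3] 0x0e->0x04 len=6 : 74 a2 52 66 29 f7
[4] 0x1b->0x12 len=7 : f8 a6 28 da 95 4d 78
query mem[0x15]=0xda, mem[0x2a]=0x15, mem[0x0e]=0x74, mem[0x0a]=0xa2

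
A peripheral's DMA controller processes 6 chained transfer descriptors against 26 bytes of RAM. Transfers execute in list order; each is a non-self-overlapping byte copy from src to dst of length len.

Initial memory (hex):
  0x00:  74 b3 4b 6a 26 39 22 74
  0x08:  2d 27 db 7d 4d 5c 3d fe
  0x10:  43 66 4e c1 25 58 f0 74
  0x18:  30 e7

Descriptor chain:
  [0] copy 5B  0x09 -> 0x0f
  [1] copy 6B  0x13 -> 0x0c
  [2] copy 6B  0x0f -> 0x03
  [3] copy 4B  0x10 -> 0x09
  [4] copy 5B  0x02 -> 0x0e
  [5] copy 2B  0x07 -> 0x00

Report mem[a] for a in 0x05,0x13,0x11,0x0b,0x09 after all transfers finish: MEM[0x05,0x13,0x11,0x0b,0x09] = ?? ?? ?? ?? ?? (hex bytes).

MEM[0x05,0x13,0x11,0x0b,0x09] = 30 5c 30 4d 74

D0: mem[0x0f..0x13] <- [27 db 7d 4d 5c]
D1: mem[0x0c..0x11] <- [5c 25 58 f0 74 30]
D2: mem[0x03..0x08] <- [f0 74 30 4d 5c 25]
D3: mem[0x09..0x0c] <- [74 30 4d 5c]
D4: mem[0x0e..0x12] <- [4b f0 74 30 4d]
D5: mem[0x00..0x01] <- [5c 25]
query mem[0x05]=0x30, mem[0x13]=0x5c, mem[0x11]=0x30, mem[0x0b]=0x4d, mem[0x09]=0x74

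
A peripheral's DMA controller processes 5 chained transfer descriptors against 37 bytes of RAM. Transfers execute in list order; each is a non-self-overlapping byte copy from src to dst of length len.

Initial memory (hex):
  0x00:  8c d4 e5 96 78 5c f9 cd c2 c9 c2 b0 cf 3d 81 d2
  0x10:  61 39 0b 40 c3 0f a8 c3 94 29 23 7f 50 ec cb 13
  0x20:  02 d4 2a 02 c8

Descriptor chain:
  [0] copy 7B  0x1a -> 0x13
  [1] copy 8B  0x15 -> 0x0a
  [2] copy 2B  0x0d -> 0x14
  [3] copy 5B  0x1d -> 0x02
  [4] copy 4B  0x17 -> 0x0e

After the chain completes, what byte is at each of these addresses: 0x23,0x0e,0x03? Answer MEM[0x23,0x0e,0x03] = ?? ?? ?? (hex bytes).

MEM[0x23,0x0e,0x03] = 02 cb cb

#0 dst[0x13+7] := {0x23,0x7f,0x50,0xec,0xcb,0x13,0x02}
#1 dst[0x0a+8] := {0x50,0xec,0xcb,0x13,0x02,0x23,0x7f,0x50}
#2 dst[0x14+2] := {0x13,0x02}
#3 dst[0x02+5] := {0xec,0xcb,0x13,0x02,0xd4}
#4 dst[0x0e+4] := {0xcb,0x13,0x02,0x23}
query mem[0x23]=0x02, mem[0x0e]=0xcb, mem[0x03]=0xcb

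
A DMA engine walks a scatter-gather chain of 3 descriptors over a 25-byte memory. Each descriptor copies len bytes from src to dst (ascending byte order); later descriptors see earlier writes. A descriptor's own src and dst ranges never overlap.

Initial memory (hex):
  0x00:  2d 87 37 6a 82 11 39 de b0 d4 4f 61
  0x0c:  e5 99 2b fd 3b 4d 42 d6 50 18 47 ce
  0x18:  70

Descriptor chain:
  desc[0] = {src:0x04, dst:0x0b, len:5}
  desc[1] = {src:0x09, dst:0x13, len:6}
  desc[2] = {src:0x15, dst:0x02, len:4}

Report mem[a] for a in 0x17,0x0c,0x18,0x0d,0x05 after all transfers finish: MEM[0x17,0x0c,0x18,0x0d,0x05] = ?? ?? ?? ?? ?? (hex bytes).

MEM[0x17,0x0c,0x18,0x0d,0x05] = 39 11 de 39 de

D0: mem[0x0b..0x0f] <- [82 11 39 de b0]
D1: mem[0x13..0x18] <- [d4 4f 82 11 39 de]
D2: mem[0x02..0x05] <- [82 11 39 de]
query mem[0x17]=0x39, mem[0x0c]=0x11, mem[0x18]=0xde, mem[0x0d]=0x39, mem[0x05]=0xde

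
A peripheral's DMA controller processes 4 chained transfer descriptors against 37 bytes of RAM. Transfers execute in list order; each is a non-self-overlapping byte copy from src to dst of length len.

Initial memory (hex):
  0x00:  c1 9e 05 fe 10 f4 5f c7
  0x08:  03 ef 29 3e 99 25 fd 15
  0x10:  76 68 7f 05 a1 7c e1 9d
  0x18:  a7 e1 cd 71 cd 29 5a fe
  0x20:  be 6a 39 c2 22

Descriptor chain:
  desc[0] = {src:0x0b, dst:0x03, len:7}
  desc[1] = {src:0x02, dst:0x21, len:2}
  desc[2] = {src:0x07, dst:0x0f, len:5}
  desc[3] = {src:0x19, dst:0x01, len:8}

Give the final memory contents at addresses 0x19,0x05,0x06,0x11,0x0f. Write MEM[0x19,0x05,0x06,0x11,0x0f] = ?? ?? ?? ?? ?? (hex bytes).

  after D0: wrote 7B at 0x03 = 3e9925fd157668
  after D1: wrote 2B at 0x21 = 053e
  after D2: wrote 5B at 0x0f = 157668293e
  after D3: wrote 8B at 0x01 = e1cd71cd295afebe
query mem[0x19]=0xe1, mem[0x05]=0x29, mem[0x06]=0x5a, mem[0x11]=0x68, mem[0x0f]=0x15

MEM[0x19,0x05,0x06,0x11,0x0f] = e1 29 5a 68 15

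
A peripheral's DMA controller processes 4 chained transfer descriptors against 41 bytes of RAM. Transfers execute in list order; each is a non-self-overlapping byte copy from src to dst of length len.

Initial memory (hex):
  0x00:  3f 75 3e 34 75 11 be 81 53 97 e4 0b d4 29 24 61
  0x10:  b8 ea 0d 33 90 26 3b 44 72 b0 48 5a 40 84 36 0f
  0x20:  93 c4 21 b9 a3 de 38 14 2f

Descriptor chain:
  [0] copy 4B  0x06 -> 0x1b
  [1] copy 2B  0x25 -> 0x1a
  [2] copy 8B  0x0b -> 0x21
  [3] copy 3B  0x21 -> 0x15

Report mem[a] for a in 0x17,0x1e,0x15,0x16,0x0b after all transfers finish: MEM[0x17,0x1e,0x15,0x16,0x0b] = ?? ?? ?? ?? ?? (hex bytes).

D0: mem[0x1b..0x1e] <- [be 81 53 97]
D1: mem[0x1a..0x1b] <- [de 38]
D2: mem[0x21..0x28] <- [0b d4 29 24 61 b8 ea 0d]
D3: mem[0x15..0x17] <- [0b d4 29]
query mem[0x17]=0x29, mem[0x1e]=0x97, mem[0x15]=0x0b, mem[0x16]=0xd4, mem[0x0b]=0x0b

MEM[0x17,0x1e,0x15,0x16,0x0b] = 29 97 0b d4 0b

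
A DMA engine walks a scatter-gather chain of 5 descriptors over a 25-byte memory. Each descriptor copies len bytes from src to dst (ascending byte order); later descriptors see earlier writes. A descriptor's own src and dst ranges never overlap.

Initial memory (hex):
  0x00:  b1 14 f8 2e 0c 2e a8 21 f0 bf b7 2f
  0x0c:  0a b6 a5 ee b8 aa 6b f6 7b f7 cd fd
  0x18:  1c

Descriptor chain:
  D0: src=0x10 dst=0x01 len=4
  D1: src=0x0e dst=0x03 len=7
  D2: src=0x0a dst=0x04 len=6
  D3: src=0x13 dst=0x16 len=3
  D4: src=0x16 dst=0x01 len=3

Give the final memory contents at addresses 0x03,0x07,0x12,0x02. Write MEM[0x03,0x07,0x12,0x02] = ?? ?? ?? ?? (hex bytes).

  after D0: wrote 4B at 0x01 = b8aa6bf6
  after D1: wrote 7B at 0x03 = a5eeb8aa6bf67b
  after D2: wrote 6B at 0x04 = b72f0ab6a5ee
  after D3: wrote 3B at 0x16 = f67bf7
  after D4: wrote 3B at 0x01 = f67bf7
query mem[0x03]=0xf7, mem[0x07]=0xb6, mem[0x12]=0x6b, mem[0x02]=0x7b

MEM[0x03,0x07,0x12,0x02] = f7 b6 6b 7b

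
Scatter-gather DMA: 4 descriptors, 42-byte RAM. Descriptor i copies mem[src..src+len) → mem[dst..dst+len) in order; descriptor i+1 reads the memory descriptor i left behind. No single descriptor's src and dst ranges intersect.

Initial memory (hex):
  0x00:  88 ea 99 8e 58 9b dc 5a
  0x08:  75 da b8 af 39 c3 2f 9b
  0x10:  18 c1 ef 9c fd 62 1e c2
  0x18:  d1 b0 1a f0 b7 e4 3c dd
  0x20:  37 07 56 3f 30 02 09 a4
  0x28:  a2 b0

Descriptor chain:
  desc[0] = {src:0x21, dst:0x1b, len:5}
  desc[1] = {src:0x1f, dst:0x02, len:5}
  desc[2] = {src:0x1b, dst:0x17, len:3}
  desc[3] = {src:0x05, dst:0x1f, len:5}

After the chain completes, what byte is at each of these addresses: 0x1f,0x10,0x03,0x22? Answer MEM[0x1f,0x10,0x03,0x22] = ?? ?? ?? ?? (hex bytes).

D0: mem[0x1b..0x1f] <- [07 56 3f 30 02]
D1: mem[0x02..0x06] <- [02 37 07 56 3f]
D2: mem[0x17..0x19] <- [07 56 3f]
D3: mem[0x1f..0x23] <- [56 3f 5a 75 da]
query mem[0x1f]=0x56, mem[0x10]=0x18, mem[0x03]=0x37, mem[0x22]=0x75

MEM[0x1f,0x10,0x03,0x22] = 56 18 37 75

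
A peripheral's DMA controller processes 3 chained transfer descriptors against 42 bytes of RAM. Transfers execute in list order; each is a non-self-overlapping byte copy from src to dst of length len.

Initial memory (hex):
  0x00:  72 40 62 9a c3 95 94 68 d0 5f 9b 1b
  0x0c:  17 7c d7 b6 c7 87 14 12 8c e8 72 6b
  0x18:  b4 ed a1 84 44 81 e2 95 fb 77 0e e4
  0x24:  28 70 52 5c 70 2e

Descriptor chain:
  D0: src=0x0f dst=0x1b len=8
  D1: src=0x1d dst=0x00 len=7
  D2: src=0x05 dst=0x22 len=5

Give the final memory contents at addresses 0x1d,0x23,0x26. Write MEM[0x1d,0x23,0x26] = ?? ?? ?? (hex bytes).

  after D0: wrote 8B at 0x1b = b6c78714128ce872
  after D1: wrote 7B at 0x00 = 8714128ce872e4
  after D2: wrote 5B at 0x22 = 72e468d05f
query mem[0x1d]=0x87, mem[0x23]=0xe4, mem[0x26]=0x5f

MEM[0x1d,0x23,0x26] = 87 e4 5f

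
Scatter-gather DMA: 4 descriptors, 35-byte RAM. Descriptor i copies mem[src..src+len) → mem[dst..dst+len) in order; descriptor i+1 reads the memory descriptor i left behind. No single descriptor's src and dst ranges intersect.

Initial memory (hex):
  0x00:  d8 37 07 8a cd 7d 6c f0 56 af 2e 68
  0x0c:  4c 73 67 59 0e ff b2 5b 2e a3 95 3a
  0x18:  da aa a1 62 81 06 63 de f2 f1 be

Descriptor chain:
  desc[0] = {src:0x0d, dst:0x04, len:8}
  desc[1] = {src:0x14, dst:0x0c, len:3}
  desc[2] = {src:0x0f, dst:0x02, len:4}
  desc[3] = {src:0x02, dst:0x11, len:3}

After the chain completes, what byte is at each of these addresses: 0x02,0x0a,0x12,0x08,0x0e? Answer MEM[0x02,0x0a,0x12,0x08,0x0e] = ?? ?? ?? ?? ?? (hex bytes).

MEM[0x02,0x0a,0x12,0x08,0x0e] = 59 5b 0e ff 95

  after D0: wrote 8B at 0x04 = 7367590effb25b2e
  after D1: wrote 3B at 0x0c = 2ea395
  after D2: wrote 4B at 0x02 = 590effb2
  after D3: wrote 3B at 0x11 = 590eff
query mem[0x02]=0x59, mem[0x0a]=0x5b, mem[0x12]=0x0e, mem[0x08]=0xff, mem[0x0e]=0x95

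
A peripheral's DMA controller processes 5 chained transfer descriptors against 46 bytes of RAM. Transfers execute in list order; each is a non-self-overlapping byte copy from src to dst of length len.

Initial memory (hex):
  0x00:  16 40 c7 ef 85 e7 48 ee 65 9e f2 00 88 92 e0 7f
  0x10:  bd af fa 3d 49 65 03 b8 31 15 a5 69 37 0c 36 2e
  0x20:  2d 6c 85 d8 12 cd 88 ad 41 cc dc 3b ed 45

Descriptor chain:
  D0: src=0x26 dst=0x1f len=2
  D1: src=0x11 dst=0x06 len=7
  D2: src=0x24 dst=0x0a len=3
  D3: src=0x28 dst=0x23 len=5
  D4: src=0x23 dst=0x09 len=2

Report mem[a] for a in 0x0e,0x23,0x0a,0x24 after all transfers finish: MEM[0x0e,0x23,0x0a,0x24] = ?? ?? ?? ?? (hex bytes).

D0: mem[0x1f..0x20] <- [88 ad]
D1: mem[0x06..0x0c] <- [af fa 3d 49 65 03 b8]
D2: mem[0x0a..0x0c] <- [12 cd 88]
D3: mem[0x23..0x27] <- [41 cc dc 3b ed]
D4: mem[0x09..0x0a] <- [41 cc]
query mem[0x0e]=0xe0, mem[0x23]=0x41, mem[0x0a]=0xcc, mem[0x24]=0xcc

MEM[0x0e,0x23,0x0a,0x24] = e0 41 cc cc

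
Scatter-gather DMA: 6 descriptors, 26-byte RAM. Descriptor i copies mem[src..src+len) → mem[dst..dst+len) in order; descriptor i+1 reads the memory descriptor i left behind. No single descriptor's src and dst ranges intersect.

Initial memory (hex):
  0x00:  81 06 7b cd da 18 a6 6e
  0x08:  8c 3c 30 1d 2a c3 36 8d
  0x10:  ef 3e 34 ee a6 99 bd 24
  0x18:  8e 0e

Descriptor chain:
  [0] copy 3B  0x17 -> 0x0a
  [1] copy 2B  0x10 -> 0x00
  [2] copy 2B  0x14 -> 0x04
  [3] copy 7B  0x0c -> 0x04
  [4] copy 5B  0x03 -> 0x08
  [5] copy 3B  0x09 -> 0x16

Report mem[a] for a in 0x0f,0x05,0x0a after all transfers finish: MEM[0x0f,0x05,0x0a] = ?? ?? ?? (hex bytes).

[0] 0x17->0x0a len=3 : 24 8e 0e
[1] 0x10->0x00 len=2 : ef 3e
[2] 0x14->0x04 len=2 : a6 99
[3] 0x0c->0x04 len=7 : 0e c3 36 8d ef 3e 34
[4] 0x03->0x08 len=5 : cd 0e c3 36 8d
[5] 0x09->0x16 len=3 : 0e c3 36
query mem[0x0f]=0x8d, mem[0x05]=0xc3, mem[0x0a]=0xc3

MEM[0x0f,0x05,0x0a] = 8d c3 c3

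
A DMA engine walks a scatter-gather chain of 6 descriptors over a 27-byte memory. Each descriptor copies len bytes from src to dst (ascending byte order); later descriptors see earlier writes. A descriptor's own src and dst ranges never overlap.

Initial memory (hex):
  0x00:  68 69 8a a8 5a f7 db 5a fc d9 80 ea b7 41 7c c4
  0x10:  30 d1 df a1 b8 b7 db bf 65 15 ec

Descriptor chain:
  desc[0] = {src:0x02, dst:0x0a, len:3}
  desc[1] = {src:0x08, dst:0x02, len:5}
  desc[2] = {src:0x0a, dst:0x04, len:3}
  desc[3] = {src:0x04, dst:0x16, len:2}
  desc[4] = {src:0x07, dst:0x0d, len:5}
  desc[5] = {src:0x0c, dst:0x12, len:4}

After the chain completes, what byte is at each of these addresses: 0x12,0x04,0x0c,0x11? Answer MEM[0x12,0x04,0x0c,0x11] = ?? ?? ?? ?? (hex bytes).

D0: mem[0x0a..0x0c] <- [8a a8 5a]
D1: mem[0x02..0x06] <- [fc d9 8a a8 5a]
D2: mem[0x04..0x06] <- [8a a8 5a]
D3: mem[0x16..0x17] <- [8a a8]
D4: mem[0x0d..0x11] <- [5a fc d9 8a a8]
D5: mem[0x12..0x15] <- [5a 5a fc d9]
query mem[0x12]=0x5a, mem[0x04]=0x8a, mem[0x0c]=0x5a, mem[0x11]=0xa8

MEM[0x12,0x04,0x0c,0x11] = 5a 8a 5a a8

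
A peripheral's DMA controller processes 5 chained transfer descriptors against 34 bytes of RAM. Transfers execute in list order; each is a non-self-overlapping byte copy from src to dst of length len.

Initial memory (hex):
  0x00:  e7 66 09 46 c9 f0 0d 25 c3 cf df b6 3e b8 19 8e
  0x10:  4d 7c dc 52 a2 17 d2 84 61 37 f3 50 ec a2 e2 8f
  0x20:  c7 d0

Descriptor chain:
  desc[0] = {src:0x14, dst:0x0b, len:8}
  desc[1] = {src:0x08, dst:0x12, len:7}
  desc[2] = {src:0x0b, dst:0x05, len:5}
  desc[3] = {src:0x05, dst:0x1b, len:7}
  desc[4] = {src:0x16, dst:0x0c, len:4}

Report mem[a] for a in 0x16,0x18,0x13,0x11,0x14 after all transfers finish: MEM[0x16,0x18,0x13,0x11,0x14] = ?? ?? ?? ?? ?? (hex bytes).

MEM[0x16,0x18,0x13,0x11,0x14] = 17 84 cf f3 df

D0: mem[0x0b..0x12] <- [a2 17 d2 84 61 37 f3 50]
D1: mem[0x12..0x18] <- [c3 cf df a2 17 d2 84]
D2: mem[0x05..0x09] <- [a2 17 d2 84 61]
D3: mem[0x1b..0x21] <- [a2 17 d2 84 61 df a2]
D4: mem[0x0c..0x0f] <- [17 d2 84 37]
query mem[0x16]=0x17, mem[0x18]=0x84, mem[0x13]=0xcf, mem[0x11]=0xf3, mem[0x14]=0xdf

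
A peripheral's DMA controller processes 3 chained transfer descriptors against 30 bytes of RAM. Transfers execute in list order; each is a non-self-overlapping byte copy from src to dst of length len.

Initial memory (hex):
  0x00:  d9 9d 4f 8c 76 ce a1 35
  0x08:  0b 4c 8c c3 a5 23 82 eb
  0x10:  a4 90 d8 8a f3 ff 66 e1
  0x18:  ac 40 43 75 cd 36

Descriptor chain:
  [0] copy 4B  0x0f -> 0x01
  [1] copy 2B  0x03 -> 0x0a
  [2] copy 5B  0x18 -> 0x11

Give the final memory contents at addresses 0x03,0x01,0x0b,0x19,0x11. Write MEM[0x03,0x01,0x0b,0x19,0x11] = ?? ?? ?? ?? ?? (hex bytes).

#0 dst[0x01+4] := {0xeb,0xa4,0x90,0xd8}
#1 dst[0x0a+2] := {0x90,0xd8}
#2 dst[0x11+5] := {0xac,0x40,0x43,0x75,0xcd}
query mem[0x03]=0x90, mem[0x01]=0xeb, mem[0x0b]=0xd8, mem[0x19]=0x40, mem[0x11]=0xac

MEM[0x03,0x01,0x0b,0x19,0x11] = 90 eb d8 40 ac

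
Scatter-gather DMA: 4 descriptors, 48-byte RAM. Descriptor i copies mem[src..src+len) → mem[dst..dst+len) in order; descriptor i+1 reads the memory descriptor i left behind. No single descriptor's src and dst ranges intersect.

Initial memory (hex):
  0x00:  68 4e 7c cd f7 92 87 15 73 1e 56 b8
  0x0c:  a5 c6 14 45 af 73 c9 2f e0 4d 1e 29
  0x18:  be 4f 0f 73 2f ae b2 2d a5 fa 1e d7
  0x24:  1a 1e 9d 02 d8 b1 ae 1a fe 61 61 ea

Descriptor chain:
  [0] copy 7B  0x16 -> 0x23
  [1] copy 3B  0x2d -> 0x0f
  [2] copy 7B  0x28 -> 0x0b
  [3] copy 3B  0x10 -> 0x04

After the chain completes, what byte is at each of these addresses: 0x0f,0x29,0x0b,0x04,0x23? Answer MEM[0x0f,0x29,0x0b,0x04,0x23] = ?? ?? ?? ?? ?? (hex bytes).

MEM[0x0f,0x29,0x0b,0x04,0x23] = fe 2f 73 61 1e

D0: mem[0x23..0x29] <- [1e 29 be 4f 0f 73 2f]
D1: mem[0x0f..0x11] <- [61 61 ea]
D2: mem[0x0b..0x11] <- [73 2f ae 1a fe 61 61]
D3: mem[0x04..0x06] <- [61 61 c9]
query mem[0x0f]=0xfe, mem[0x29]=0x2f, mem[0x0b]=0x73, mem[0x04]=0x61, mem[0x23]=0x1e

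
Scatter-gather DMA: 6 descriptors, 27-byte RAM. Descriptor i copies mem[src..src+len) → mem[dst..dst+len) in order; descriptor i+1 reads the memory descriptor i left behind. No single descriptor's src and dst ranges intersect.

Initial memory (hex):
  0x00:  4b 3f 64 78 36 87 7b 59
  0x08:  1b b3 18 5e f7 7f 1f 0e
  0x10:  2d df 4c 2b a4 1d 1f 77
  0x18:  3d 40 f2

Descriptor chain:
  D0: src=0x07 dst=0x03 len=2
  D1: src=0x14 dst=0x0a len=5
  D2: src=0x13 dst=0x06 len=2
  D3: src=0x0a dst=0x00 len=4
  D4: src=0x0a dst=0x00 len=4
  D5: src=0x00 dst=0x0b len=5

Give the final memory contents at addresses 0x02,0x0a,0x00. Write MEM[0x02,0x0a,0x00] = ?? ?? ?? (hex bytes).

MEM[0x02,0x0a,0x00] = 1f a4 a4

#0 dst[0x03+2] := {0x59,0x1b}
#1 dst[0x0a+5] := {0xa4,0x1d,0x1f,0x77,0x3d}
#2 dst[0x06+2] := {0x2b,0xa4}
#3 dst[0x00+4] := {0xa4,0x1d,0x1f,0x77}
#4 dst[0x00+4] := {0xa4,0x1d,0x1f,0x77}
#5 dst[0x0b+5] := {0xa4,0x1d,0x1f,0x77,0x1b}
query mem[0x02]=0x1f, mem[0x0a]=0xa4, mem[0x00]=0xa4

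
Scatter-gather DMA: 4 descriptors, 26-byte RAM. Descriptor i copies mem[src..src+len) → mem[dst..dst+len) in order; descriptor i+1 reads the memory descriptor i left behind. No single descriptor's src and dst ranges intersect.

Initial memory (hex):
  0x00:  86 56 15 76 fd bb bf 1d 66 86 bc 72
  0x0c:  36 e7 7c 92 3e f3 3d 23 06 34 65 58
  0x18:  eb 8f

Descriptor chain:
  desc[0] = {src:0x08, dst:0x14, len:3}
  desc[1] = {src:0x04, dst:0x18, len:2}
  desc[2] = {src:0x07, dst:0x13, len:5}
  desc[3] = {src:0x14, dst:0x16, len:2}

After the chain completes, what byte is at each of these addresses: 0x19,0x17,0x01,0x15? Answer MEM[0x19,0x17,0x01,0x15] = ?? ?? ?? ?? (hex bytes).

MEM[0x19,0x17,0x01,0x15] = bb 86 56 86

#0 dst[0x14+3] := {0x66,0x86,0xbc}
#1 dst[0x18+2] := {0xfd,0xbb}
#2 dst[0x13+5] := {0x1d,0x66,0x86,0xbc,0x72}
#3 dst[0x16+2] := {0x66,0x86}
query mem[0x19]=0xbb, mem[0x17]=0x86, mem[0x01]=0x56, mem[0x15]=0x86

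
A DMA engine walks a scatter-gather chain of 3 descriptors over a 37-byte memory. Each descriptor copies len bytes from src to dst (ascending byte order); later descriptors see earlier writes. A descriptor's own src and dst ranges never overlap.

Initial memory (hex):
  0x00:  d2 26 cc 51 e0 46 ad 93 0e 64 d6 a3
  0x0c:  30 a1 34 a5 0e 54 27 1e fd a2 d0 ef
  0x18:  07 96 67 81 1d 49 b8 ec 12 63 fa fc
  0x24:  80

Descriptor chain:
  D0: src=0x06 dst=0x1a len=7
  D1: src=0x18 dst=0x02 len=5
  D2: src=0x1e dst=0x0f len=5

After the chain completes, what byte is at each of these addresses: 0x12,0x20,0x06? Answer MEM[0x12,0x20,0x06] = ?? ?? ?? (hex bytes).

#0 dst[0x1a+7] := {0xad,0x93,0x0e,0x64,0xd6,0xa3,0x30}
#1 dst[0x02+5] := {0x07,0x96,0xad,0x93,0x0e}
#2 dst[0x0f+5] := {0xd6,0xa3,0x30,0x63,0xfa}
query mem[0x12]=0x63, mem[0x20]=0x30, mem[0x06]=0x0e

MEM[0x12,0x20,0x06] = 63 30 0e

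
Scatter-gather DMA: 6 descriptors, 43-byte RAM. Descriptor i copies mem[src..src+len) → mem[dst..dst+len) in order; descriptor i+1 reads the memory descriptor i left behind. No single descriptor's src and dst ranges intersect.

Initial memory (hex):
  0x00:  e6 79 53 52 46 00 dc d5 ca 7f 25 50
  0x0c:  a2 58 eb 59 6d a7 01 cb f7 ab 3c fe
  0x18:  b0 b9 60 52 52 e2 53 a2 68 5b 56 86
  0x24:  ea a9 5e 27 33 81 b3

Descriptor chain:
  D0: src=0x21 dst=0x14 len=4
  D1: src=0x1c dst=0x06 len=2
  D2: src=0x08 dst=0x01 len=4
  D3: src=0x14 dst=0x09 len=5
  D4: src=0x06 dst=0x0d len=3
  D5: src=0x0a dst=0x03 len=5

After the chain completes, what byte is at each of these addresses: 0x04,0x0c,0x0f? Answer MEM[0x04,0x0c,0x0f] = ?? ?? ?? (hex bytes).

MEM[0x04,0x0c,0x0f] = 86 ea ca

#0 dst[0x14+4] := {0x5b,0x56,0x86,0xea}
#1 dst[0x06+2] := {0x52,0xe2}
#2 dst[0x01+4] := {0xca,0x7f,0x25,0x50}
#3 dst[0x09+5] := {0x5b,0x56,0x86,0xea,0xb0}
#4 dst[0x0d+3] := {0x52,0xe2,0xca}
#5 dst[0x03+5] := {0x56,0x86,0xea,0x52,0xe2}
query mem[0x04]=0x86, mem[0x0c]=0xea, mem[0x0f]=0xca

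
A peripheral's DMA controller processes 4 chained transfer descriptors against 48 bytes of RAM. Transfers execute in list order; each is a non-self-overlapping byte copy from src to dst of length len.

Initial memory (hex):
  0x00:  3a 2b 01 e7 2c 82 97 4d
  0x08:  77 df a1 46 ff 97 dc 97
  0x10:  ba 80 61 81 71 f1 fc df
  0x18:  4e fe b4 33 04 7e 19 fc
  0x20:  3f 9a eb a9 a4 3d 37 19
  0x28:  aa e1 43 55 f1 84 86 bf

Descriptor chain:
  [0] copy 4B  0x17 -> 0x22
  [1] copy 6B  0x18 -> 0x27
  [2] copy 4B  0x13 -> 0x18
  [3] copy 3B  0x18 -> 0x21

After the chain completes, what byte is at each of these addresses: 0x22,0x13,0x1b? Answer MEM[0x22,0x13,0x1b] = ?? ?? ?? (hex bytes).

[0] 0x17->0x22 len=4 : df 4e fe b4
[1] 0x18->0x27 len=6 : 4e fe b4 33 04 7e
[2] 0x13->0x18 len=4 : 81 71 f1 fc
[3] 0x18->0x21 len=3 : 81 71 f1
query mem[0x22]=0x71, mem[0x13]=0x81, mem[0x1b]=0xfc

MEM[0x22,0x13,0x1b] = 71 81 fc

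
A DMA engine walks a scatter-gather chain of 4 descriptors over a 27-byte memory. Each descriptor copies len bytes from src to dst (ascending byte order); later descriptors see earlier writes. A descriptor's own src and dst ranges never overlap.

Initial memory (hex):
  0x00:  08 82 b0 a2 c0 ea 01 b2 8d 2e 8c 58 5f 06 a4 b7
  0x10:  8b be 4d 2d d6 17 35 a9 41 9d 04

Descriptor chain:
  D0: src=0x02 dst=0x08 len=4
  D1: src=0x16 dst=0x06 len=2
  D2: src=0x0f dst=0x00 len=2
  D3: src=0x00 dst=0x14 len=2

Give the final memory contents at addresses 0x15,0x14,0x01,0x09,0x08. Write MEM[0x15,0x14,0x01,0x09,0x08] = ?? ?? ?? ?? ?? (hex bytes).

MEM[0x15,0x14,0x01,0x09,0x08] = 8b b7 8b a2 b0

  after D0: wrote 4B at 0x08 = b0a2c0ea
  after D1: wrote 2B at 0x06 = 35a9
  after D2: wrote 2B at 0x00 = b78b
  after D3: wrote 2B at 0x14 = b78b
query mem[0x15]=0x8b, mem[0x14]=0xb7, mem[0x01]=0x8b, mem[0x09]=0xa2, mem[0x08]=0xb0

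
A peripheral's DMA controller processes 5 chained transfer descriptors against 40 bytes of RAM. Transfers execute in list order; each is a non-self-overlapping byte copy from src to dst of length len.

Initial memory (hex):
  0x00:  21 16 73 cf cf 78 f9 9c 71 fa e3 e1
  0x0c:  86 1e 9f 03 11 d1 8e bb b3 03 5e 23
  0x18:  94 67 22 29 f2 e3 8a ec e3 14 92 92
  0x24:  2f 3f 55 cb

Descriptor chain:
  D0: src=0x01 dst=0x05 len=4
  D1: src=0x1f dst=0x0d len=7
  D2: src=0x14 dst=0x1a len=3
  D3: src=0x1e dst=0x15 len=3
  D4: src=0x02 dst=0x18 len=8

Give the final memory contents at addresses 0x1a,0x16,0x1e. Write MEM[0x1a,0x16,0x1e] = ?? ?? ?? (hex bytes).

  after D0: wrote 4B at 0x05 = 1673cfcf
  after D1: wrote 7B at 0x0d = ece31492922f3f
  after D2: wrote 3B at 0x1a = b3035e
  after D3: wrote 3B at 0x15 = 8aece3
  after D4: wrote 8B at 0x18 = 73cfcf1673cfcffa
query mem[0x1a]=0xcf, mem[0x16]=0xec, mem[0x1e]=0xcf

MEM[0x1a,0x16,0x1e] = cf ec cf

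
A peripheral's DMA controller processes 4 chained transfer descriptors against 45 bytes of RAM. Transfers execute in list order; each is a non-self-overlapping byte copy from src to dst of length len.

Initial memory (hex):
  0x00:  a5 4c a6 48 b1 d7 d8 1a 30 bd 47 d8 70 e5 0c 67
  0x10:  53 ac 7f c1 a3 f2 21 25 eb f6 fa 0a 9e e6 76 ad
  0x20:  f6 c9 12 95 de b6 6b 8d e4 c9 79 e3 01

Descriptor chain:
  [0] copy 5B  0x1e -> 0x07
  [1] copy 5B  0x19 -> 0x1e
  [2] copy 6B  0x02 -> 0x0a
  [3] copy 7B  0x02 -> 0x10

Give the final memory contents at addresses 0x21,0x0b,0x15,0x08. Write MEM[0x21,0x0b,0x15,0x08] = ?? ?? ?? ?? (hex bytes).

MEM[0x21,0x0b,0x15,0x08] = 9e 48 76 ad

D0: mem[0x07..0x0b] <- [76 ad f6 c9 12]
D1: mem[0x1e..0x22] <- [f6 fa 0a 9e e6]
D2: mem[0x0a..0x0f] <- [a6 48 b1 d7 d8 76]
D3: mem[0x10..0x16] <- [a6 48 b1 d7 d8 76 ad]
query mem[0x21]=0x9e, mem[0x0b]=0x48, mem[0x15]=0x76, mem[0x08]=0xad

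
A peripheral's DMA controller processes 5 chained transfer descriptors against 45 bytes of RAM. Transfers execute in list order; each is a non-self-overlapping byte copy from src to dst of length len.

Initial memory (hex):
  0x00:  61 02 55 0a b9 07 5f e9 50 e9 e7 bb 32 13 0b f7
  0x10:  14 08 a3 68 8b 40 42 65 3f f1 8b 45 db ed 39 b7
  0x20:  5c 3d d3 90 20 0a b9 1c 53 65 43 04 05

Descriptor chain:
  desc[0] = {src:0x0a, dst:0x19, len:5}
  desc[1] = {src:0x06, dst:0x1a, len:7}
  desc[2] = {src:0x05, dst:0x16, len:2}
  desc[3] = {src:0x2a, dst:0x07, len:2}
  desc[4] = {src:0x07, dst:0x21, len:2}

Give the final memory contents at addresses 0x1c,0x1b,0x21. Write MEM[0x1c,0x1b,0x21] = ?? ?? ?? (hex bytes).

MEM[0x1c,0x1b,0x21] = 50 e9 43

#0 dst[0x19+5] := {0xe7,0xbb,0x32,0x13,0x0b}
#1 dst[0x1a+7] := {0x5f,0xe9,0x50,0xe9,0xe7,0xbb,0x32}
#2 dst[0x16+2] := {0x07,0x5f}
#3 dst[0x07+2] := {0x43,0x04}
#4 dst[0x21+2] := {0x43,0x04}
query mem[0x1c]=0x50, mem[0x1b]=0xe9, mem[0x21]=0x43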